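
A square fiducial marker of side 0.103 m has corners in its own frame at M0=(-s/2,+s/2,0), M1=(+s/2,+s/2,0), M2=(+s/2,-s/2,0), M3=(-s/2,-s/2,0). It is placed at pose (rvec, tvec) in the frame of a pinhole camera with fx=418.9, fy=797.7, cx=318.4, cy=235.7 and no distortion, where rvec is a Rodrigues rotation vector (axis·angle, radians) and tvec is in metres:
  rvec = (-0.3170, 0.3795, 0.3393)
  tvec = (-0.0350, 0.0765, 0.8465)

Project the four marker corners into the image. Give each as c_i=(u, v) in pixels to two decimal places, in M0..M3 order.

Intrinsics K: fx=418.9, fy=797.7, cx=318.4, cy=235.7
Marker side s = 0.103 m; corners in marker frame (Z=0):
  M0 = (-0.0515, +0.0515, 0)
  M1 = (+0.0515, +0.0515, 0)
  M2 = (+0.0515, -0.0515, 0)
  M3 = (-0.0515, -0.0515, 0)
rvec = (-0.3170, 0.3795, 0.3393), |rvec| = θ = 0.59969 rad = 34.360°
Rodrigues: sinθ=0.56439, 1−cosθ=0.17449; R = I + sinθ·[k]× + (1−cosθ)·[k]×²:
    [+0.87426 -0.37769 +0.30497]
    [+0.26096 +0.89539 +0.36081]
    [-0.40935 -0.23586 +0.88137]
t = (-0.0350, 0.0765, 0.8465) m
M0: Pc = R·M0+t = (-0.09948, +0.10917, +0.85543); u = 418.9·(-0.09948)/0.85543 + 318.4 = 269.6874, v = 797.7·(+0.10917)/0.85543 + 235.7 = 337.5049
M1: Pc = R·M1+t = (-0.00943, +0.13605, +0.81327); u = 418.9·(-0.00943)/0.81327 + 318.4 = 313.5445, v = 797.7·(+0.13605)/0.81327 + 235.7 = 369.1466
M2: Pc = R·M2+t = (+0.02948, +0.04383, +0.83757); u = 418.9·(+0.02948)/0.83757 + 318.4 = 333.1421, v = 797.7·(+0.04383)/0.83757 + 235.7 = 277.4408
M3: Pc = R·M3+t = (-0.06057, +0.01695, +0.87973); u = 418.9·(-0.06057)/0.87973 + 318.4 = 289.5568, v = 797.7·(+0.01695)/0.87973 + 235.7 = 251.0681

c0=(269.69, 337.50) c1=(313.54, 369.15) c2=(333.14, 277.44) c3=(289.56, 251.07)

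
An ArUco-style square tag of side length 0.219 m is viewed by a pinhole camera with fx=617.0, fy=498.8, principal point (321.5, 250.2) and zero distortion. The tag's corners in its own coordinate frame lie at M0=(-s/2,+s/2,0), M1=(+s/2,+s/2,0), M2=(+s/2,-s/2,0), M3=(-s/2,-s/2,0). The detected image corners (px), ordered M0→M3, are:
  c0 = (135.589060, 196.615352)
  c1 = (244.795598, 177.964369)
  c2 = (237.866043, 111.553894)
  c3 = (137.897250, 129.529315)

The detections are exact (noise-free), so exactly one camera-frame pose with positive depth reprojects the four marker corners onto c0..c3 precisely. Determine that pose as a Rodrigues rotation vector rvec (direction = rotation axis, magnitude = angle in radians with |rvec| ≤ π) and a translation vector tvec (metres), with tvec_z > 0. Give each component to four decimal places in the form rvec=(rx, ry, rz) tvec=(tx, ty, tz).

Intrinsics K: fx=617.0, fy=498.8, cx=321.5, cy=250.2
Marker side s = 0.219 m; corners in marker frame (Z=0):
  M0 = (-0.1095, +0.1095, 0)
  M1 = (+0.1095, +0.1095, 0)
  M2 = (+0.1095, -0.1095, 0)
  M3 = (-0.1095, -0.1095, 0)
Detected image corners:
  c0 = (135.589060, 196.615352) px
  c1 = (244.795598, 177.964369) px
  c2 = (237.866043, 111.553894) px
  c3 = (137.897250, 129.529315) px
Planar DLT: solve 8×8 A·h = b for H (H[2,2]=1):
  H  [+464.53316 -65.57028 +188.61938]
  H  [-93.41244 +242.93908 +152.51123]
  H  [-0.06405 -0.40190 +1.00000]
B = K⁻¹H; ‖b₁‖=0.803981, ‖b₂‖=0.803981; λ = 2/(‖b₁‖+‖b₂‖) = 1.243811, sign → tz>0 ⇒ λ=+1.243811
r₁ = λ·B[:,0] = (+0.97796,-0.19297,-0.07967); r₂ = λ·B[:,1] = (+0.12829,+0.85654,-0.49988)
r₃ = r₁×r₂ = (+0.16470,+0.47865,+0.86242); SVD([r₁ r₂ r₃]) → R = UVᵀ:
  R  [+0.97796 +0.12829 +0.16470]
  R  [-0.19297 +0.85654 +0.47865]
  R  [-0.07967 -0.49988 +0.86242]
t = (-0.26787, -0.24360, +1.24381) m
tr R = 2.696923; θ = arccos((tr R − 1)/2) = 0.557725 rad = 31.955°
axis k = ((R−Rᵀ)₃₂, (R−Rᵀ)₁₃, (R−Rᵀ)₂₁) / (2 sinθ) = (-0.924440, +0.230860, -0.303505)
rvec = θ·k = (-0.515583, +0.128756, -0.169272)

rvec=(-0.5156, 0.1288, -0.1693) tvec=(-0.2679, -0.2436, 1.2438)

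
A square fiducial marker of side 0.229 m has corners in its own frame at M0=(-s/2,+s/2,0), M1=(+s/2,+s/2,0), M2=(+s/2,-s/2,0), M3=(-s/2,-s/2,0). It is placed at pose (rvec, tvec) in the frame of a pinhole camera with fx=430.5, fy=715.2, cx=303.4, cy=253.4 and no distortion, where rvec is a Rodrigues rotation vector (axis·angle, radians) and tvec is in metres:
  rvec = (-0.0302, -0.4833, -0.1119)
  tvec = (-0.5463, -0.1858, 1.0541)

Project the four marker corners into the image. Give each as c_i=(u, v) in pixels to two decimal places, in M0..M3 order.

c0=(30.66, 210.10) c1=(135.22, 199.44) c2=(125.12, 52.58) c3=(19.54, 47.60)

Intrinsics K: fx=430.5, fy=715.2, cx=303.4, cy=253.4
Marker side s = 0.229 m; corners in marker frame (Z=0):
  M0 = (-0.1145, +0.1145, 0)
  M1 = (+0.1145, +0.1145, 0)
  M2 = (+0.1145, -0.1145, 0)
  M3 = (-0.1145, -0.1145, 0)
rvec = (-0.0302, -0.4833, -0.1119), |rvec| = θ = 0.49700 rad = 28.476°
Rodrigues: sinθ=0.47679, 1−cosθ=0.12098; R = I + sinθ·[k]× + (1−cosθ)·[k]×²:
    [+0.87946 +0.11450 -0.46199]
    [-0.10020 +0.99342 +0.05546]
    [+0.46530 -0.00248 +0.88515]
t = (-0.5463, -0.1858, 1.0541) m
M0: Pc = R·M0+t = (-0.63389, -0.06058, +1.00054); u = 430.5·(-0.63389)/1.00054 + 303.4 = 30.6580, v = 715.2·(-0.06058)/1.00054 + 253.4 = 210.0962
M1: Pc = R·M1+t = (-0.43249, -0.08353, +1.10709); u = 430.5·(-0.43249)/1.10709 + 303.4 = 135.2230, v = 715.2·(-0.08353)/1.10709 + 253.4 = 199.4406
M2: Pc = R·M2+t = (-0.45871, -0.31102, +1.10766); u = 430.5·(-0.45871)/1.10766 + 303.4 = 125.1186, v = 715.2·(-0.31102)/1.10766 + 253.4 = 52.5794
M3: Pc = R·M3+t = (-0.66011, -0.28807, +1.00111); u = 430.5·(-0.66011)/1.00111 + 303.4 = 19.5376, v = 715.2·(-0.28807)/1.00111 + 253.4 = 47.5976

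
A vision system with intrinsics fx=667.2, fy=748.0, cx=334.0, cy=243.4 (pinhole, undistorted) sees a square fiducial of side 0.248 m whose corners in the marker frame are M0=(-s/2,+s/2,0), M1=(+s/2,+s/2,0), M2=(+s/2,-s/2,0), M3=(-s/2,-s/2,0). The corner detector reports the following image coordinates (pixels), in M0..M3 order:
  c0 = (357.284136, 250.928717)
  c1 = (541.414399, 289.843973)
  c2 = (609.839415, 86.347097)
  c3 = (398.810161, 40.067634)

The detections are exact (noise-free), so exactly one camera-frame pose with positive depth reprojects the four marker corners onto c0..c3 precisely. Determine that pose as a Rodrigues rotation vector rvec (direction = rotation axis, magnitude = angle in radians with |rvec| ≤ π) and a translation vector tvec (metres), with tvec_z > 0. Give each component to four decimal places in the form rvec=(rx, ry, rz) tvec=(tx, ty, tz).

rvec=(0.4767, 0.0212, 0.1885) tvec=(0.1741, -0.0763, 0.8223)

Intrinsics K: fx=667.2, fy=748.0, cx=334.0, cy=243.4
Marker side s = 0.248 m; corners in marker frame (Z=0):
  M0 = (-0.1240, +0.1240, 0)
  M1 = (+0.1240, +0.1240, 0)
  M2 = (+0.1240, -0.1240, 0)
  M3 = (-0.1240, -0.1240, 0)
Detected image corners:
  c0 = (357.284136, 250.928717) px
  c1 = (541.414399, 289.843973) px
  c2 = (609.839415, 86.347097) px
  c3 = (398.810161, 40.067634) px
Planar DLT: solve 8×8 A·h = b for H (H[2,2]=1):
  H  [+806.68423 +43.71823 +475.29149]
  H  [+175.54337 +928.24815 +174.02737]
  H  [+0.02881 +0.55698 +1.00000]
B = K⁻¹H; ‖b₁‖=1.216040, ‖b₂‖=1.216040; λ = 2/(‖b₁‖+‖b₂‖) = 0.822342, sign → tz>0 ⇒ λ=+0.822342
r₁ = λ·B[:,0] = (+0.98240,+0.18528,+0.02369); r₂ = λ·B[:,1] = (-0.17540,+0.87146,+0.45803)
r₃ = r₁×r₂ = (+0.06422,-0.45412,+0.88862); SVD([r₁ r₂ r₃]) → R = UVᵀ:
  R  [+0.98240 -0.17540 +0.06422]
  R  [+0.18528 +0.87146 -0.45412]
  R  [+0.02369 +0.45803 +0.88862]
t = (+0.17415, -0.07627, +0.82234) m
tr R = 2.742485; θ = arccos((tr R − 1)/2) = 0.513068 rad = 29.397°
axis k = ((R−Rᵀ)₃₂, (R−Rᵀ)₁₃, (R−Rᵀ)₂₁) / (2 sinθ) = (+0.929144, +0.041282, +0.367406)
rvec = θ·k = (+0.476714, +0.021181, +0.188504)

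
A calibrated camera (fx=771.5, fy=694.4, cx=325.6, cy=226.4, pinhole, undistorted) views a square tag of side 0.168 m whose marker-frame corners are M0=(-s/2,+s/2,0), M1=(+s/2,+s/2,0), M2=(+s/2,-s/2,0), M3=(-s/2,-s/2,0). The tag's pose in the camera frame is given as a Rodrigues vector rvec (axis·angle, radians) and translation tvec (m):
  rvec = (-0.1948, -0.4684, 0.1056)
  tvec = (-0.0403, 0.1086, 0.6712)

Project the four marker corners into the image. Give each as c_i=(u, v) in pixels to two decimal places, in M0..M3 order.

c0=(176.04, 427.21) c1=(358.57, 430.42) c2=(367.03, 263.57) c3=(195.34, 241.72)

Intrinsics K: fx=771.5, fy=694.4, cx=325.6, cy=226.4
Marker side s = 0.168 m; corners in marker frame (Z=0):
  M0 = (-0.0840, +0.0840, 0)
  M1 = (+0.0840, +0.0840, 0)
  M2 = (+0.0840, -0.0840, 0)
  M3 = (-0.0840, -0.0840, 0)
rvec = (-0.1948, -0.4684, 0.1056), |rvec| = θ = 0.51817 rad = 29.689°
Rodrigues: sinθ=0.49529, 1−cosθ=0.13127; R = I + sinθ·[k]× + (1−cosθ)·[k]×²:
    [+0.88728 -0.05633 -0.45778]
    [+0.14555 +0.97600 +0.16202]
    [+0.43766 -0.21038 +0.87418]
t = (-0.0403, 0.1086, 0.6712) m
M0: Pc = R·M0+t = (-0.11956, +0.17836, +0.61676); u = 771.5·(-0.11956)/0.61676 + 325.6 = 176.0406, v = 694.4·(+0.17836)/0.61676 + 226.4 = 427.2085
M1: Pc = R·M1+t = (+0.02950, +0.20281, +0.69029); u = 771.5·(+0.02950)/0.69029 + 325.6 = 358.5707, v = 694.4·(+0.20281)/0.69029 + 226.4 = 430.4167
M2: Pc = R·M2+t = (+0.03896, +0.03884, +0.72564); u = 771.5·(+0.03896)/0.72564 + 325.6 = 367.0258, v = 694.4·(+0.03884)/0.72564 + 226.4 = 263.5704
M3: Pc = R·M3+t = (-0.11010, +0.01439, +0.65211); u = 771.5·(-0.11010)/0.65211 + 325.6 = 195.3421, v = 694.4·(+0.01439)/0.65211 + 226.4 = 241.7236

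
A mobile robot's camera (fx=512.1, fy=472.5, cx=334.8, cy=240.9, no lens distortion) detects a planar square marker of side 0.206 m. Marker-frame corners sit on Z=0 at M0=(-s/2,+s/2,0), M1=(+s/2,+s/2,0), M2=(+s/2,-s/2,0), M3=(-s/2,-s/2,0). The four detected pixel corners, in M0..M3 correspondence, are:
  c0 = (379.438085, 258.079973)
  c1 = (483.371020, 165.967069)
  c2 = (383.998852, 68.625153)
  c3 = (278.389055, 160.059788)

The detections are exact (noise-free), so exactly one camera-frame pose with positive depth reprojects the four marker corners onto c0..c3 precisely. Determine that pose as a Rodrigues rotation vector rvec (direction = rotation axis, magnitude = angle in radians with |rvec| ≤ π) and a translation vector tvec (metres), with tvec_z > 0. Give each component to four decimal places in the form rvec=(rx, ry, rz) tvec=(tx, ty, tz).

Intrinsics K: fx=512.1, fy=472.5, cx=334.8, cy=240.9
Marker side s = 0.206 m; corners in marker frame (Z=0):
  M0 = (-0.1030, +0.1030, 0)
  M1 = (+0.1030, +0.1030, 0)
  M2 = (+0.1030, -0.1030, 0)
  M3 = (-0.1030, -0.1030, 0)
Detected image corners:
  c0 = (379.438085, 258.079973) px
  c1 = (483.371020, 165.967069) px
  c2 = (383.998852, 68.625153) px
  c3 = (278.389055, 160.059788) px
Planar DLT: solve 8×8 A·h = b for H (H[2,2]=1):
  H  [+530.01784 +495.56413 +381.72605]
  H  [-436.33691 +478.07700 +163.03781]
  H  [+0.05620 +0.02394 +1.00000]
B = K⁻¹H; ‖b₁‖=1.380646, ‖b₂‖=1.380646; λ = 2/(‖b₁‖+‖b₂‖) = 0.724299, sign → tz>0 ⇒ λ=+0.724299
r₁ = λ·B[:,0] = (+0.72303,-0.68962,+0.04071); r₂ = λ·B[:,1] = (+0.68957,+0.72401,+0.01734)
r₃ = r₁×r₂ = (-0.04143,+0.01553,+0.99902); SVD([r₁ r₂ r₃]) → R = UVᵀ:
  R  [+0.72303 +0.68957 -0.04143]
  R  [-0.68962 +0.72401 +0.01553]
  R  [+0.04071 +0.01734 +0.99902]
t = (+0.06637, -0.11936, +0.72430) m
tr R = 2.446057; θ = arccos((tr R − 1)/2) = 0.762620 rad = 43.695°
axis k = ((R−Rᵀ)₃₂, (R−Rᵀ)₁₃, (R−Rᵀ)₂₁) / (2 sinθ) = (+0.001308, -0.059447, -0.998231)
rvec = θ·k = (+0.000998, -0.045336, -0.761271)

rvec=(0.0010, -0.0453, -0.7613) tvec=(0.0664, -0.1194, 0.7243)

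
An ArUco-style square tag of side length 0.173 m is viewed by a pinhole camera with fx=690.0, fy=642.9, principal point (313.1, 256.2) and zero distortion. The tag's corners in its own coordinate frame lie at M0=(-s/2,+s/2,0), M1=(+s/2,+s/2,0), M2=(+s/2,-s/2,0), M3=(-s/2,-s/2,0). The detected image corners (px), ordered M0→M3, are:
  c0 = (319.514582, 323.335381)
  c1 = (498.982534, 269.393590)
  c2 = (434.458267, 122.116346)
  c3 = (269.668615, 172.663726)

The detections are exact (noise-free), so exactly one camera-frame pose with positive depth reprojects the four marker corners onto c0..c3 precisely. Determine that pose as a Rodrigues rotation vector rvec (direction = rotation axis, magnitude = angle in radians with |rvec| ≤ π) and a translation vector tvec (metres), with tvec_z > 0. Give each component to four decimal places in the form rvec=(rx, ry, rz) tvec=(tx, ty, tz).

Intrinsics K: fx=690.0, fy=642.9, cx=313.1, cy=256.2
Marker side s = 0.173 m; corners in marker frame (Z=0):
  M0 = (-0.0865, +0.0865, 0)
  M1 = (+0.0865, +0.0865, 0)
  M2 = (+0.0865, -0.0865, 0)
  M3 = (-0.0865, -0.0865, 0)
Detected image corners:
  c0 = (319.514582, 323.335381) px
  c1 = (498.982534, 269.393590) px
  c2 = (434.458267, 122.116346) px
  c3 = (269.668615, 172.663726) px
Planar DLT: solve 8×8 A·h = b for H (H[2,2]=1):
  H  [+979.16810 +147.44354 +379.19274]
  H  [-309.76304 +754.50490 +218.86351]
  H  [-0.03686 -0.48067 +1.00000]
B = K⁻¹H; ‖b₁‖=1.510339, ‖b₂‖=1.510339; λ = 2/(‖b₁‖+‖b₂‖) = 0.662103, sign → tz>0 ⇒ λ=+0.662103
r₁ = λ·B[:,0] = (+0.95065,-0.30929,-0.02441); r₂ = λ·B[:,1] = (+0.28590,+0.90387,-0.31825)
r₃ = r₁×r₂ = (+0.12049,+0.29557,+0.94769); SVD([r₁ r₂ r₃]) → R = UVᵀ:
  R  [+0.95065 +0.28590 +0.12049]
  R  [-0.30929 +0.90387 +0.29557]
  R  [-0.02441 -0.31825 +0.94769]
t = (+0.06342, -0.03845, +0.66210) m
tr R = 2.802214; θ = arccos((tr R − 1)/2) = 0.448481 rad = 25.696°
axis k = ((R−Rᵀ)₃₂, (R−Rᵀ)₁₃, (R−Rᵀ)₂₁) / (2 sinθ) = (-0.707832, +0.167092, -0.686334)
rvec = θ·k = (-0.317449, +0.074937, -0.307808)

rvec=(-0.3174, 0.0749, -0.3078) tvec=(0.0634, -0.0385, 0.6621)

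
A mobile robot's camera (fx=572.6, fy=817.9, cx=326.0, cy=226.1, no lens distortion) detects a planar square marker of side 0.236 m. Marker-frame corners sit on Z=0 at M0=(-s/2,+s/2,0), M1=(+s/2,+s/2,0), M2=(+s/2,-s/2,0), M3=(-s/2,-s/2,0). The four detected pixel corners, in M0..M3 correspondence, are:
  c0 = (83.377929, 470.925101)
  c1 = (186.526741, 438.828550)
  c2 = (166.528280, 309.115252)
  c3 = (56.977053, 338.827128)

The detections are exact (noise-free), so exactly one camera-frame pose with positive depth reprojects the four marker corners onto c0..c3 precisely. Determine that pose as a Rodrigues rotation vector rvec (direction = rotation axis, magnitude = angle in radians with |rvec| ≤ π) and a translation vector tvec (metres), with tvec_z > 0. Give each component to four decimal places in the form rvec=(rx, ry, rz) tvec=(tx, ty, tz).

Intrinsics K: fx=572.6, fy=817.9, cx=326.0, cy=226.1
Marker side s = 0.236 m; corners in marker frame (Z=0):
  M0 = (-0.1180, +0.1180, 0)
  M1 = (+0.1180, +0.1180, 0)
  M2 = (+0.1180, -0.1180, 0)
  M3 = (-0.1180, -0.1180, 0)
Detected image corners:
  c0 = (83.377929, 470.925101) px
  c1 = (186.526741, 438.828550) px
  c2 = (166.528280, 309.115252) px
  c3 = (56.977053, 338.827128) px
Planar DLT: solve 8×8 A·h = b for H (H[2,2]=1):
  H  [+466.39288 +126.04410 +124.48262]
  H  [-80.19468 +642.84387 +390.93573]
  H  [+0.13068 +0.22658 +1.00000]
B = K⁻¹H; ‖b₁‖=0.763448, ‖b₂‖=0.763448; λ = 2/(‖b₁‖+‖b₂‖) = 1.309847, sign → tz>0 ⇒ λ=+1.309847
r₁ = λ·B[:,0] = (+0.96944,-0.17575,+0.17117); r₂ = λ·B[:,1] = (+0.11936,+0.94745,+0.29679)
r₃ = r₁×r₂ = (-0.21434,-0.26729,+0.93948); SVD([r₁ r₂ r₃]) → R = UVᵀ:
  R  [+0.96944 +0.11936 -0.21434]
  R  [-0.17575 +0.94745 -0.26729]
  R  [+0.17117 +0.29679 +0.93948]
t = (-0.46098, +0.26398, +1.30985) m
tr R = 2.856370; θ = arccos((tr R − 1)/2) = 0.381291 rad = 21.846°
axis k = ((R−Rᵀ)₃₂, (R−Rᵀ)₁₃, (R−Rᵀ)₂₁) / (2 sinθ) = (+0.757925, -0.517994, -0.396524)
rvec = θ·k = (+0.288990, -0.197506, -0.151191)

rvec=(0.2890, -0.1975, -0.1512) tvec=(-0.4610, 0.2640, 1.3098)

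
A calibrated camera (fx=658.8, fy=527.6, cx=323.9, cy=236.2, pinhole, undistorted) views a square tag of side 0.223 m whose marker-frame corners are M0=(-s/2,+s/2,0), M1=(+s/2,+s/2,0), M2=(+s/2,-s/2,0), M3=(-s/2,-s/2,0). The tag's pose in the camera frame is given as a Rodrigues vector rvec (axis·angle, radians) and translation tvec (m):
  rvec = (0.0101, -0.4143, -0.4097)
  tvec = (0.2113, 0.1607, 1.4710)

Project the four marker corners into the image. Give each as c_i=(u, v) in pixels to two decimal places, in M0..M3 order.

Intrinsics K: fx=658.8, fy=527.6, cx=323.9, cy=236.2
Marker side s = 0.223 m; corners in marker frame (Z=0):
  M0 = (-0.1115, +0.1115, 0)
  M1 = (+0.1115, +0.1115, 0)
  M2 = (+0.1115, -0.1115, 0)
  M3 = (-0.1115, -0.1115, 0)
rvec = (0.0101, -0.4143, -0.4097), |rvec| = θ = 0.58275 rad = 33.389°
Rodrigues: sinθ=0.55032, 1−cosθ=0.16505; R = I + sinθ·[k]× + (1−cosθ)·[k]×²:
    [+0.83500 +0.38487 -0.39326]
    [-0.38894 +0.91837 +0.07296]
    [+0.38923 +0.09203 +0.91653]
t = (0.2113, 0.1607, 1.4710) m
M0: Pc = R·M0+t = (+0.16111, +0.30646, +1.43786); u = 658.8·(+0.16111)/1.43786 + 323.9 = 397.7175, v = 527.6·(+0.30646)/1.43786 + 236.2 = 348.6522
M1: Pc = R·M1+t = (+0.34732, +0.21973, +1.52466); u = 658.8·(+0.34732)/1.52466 + 323.9 = 473.9736, v = 527.6·(+0.21973)/1.52466 + 236.2 = 312.2370
M2: Pc = R·M2+t = (+0.26149, +0.01494, +1.50414); u = 658.8·(+0.26149)/1.50414 + 323.9 = 438.4304, v = 527.6·(+0.01494)/1.50414 + 236.2 = 241.4388
M3: Pc = R·M3+t = (+0.07528, +0.10167, +1.41734); u = 658.8·(+0.07528)/1.41734 + 323.9 = 358.8934, v = 527.6·(+0.10167)/1.41734 + 236.2 = 274.0455

c0=(397.72, 348.65) c1=(473.97, 312.24) c2=(438.43, 241.44) c3=(358.89, 274.05)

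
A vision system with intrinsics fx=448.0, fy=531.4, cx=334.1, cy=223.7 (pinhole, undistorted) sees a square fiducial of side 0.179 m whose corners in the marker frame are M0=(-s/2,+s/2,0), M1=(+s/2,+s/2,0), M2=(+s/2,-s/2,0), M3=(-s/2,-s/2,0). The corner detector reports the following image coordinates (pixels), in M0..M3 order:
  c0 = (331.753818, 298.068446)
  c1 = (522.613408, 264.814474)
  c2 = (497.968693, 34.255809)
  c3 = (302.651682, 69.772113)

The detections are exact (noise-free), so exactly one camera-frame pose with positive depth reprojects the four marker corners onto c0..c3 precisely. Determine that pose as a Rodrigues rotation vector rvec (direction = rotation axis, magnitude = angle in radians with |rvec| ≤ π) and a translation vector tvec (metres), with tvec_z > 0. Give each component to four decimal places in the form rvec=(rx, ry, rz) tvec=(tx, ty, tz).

Intrinsics K: fx=448.0, fy=531.4, cx=334.1, cy=223.7
Marker side s = 0.179 m; corners in marker frame (Z=0):
  M0 = (-0.0895, +0.0895, 0)
  M1 = (+0.0895, +0.0895, 0)
  M2 = (+0.0895, -0.0895, 0)
  M3 = (-0.0895, -0.0895, 0)
Detected image corners:
  c0 = (331.753818, 298.068446) px
  c1 = (522.613408, 264.814474) px
  c2 = (497.968693, 34.255809) px
  c3 = (302.651682, 69.772113) px
Planar DLT: solve 8×8 A·h = b for H (H[2,2]=1):
  H  [+1064.06336 +205.54622 +413.60518]
  H  [-197.86033 +1304.01307 +168.15574]
  H  [-0.03503 +0.13384 +1.00000]
B = K⁻¹H; ‖b₁‖=2.427997, ‖b₂‖=2.427997; λ = 2/(‖b₁‖+‖b₂‖) = 0.411862, sign → tz>0 ⇒ λ=+0.411862
r₁ = λ·B[:,0] = (+0.98899,-0.14728,-0.01443); r₂ = λ·B[:,1] = (+0.14786,+0.98747,+0.05512)
r₃ = r₁×r₂ = (+0.00613,-0.05665,+0.99838); SVD([r₁ r₂ r₃]) → R = UVᵀ:
  R  [+0.98899 +0.14786 +0.00613]
  R  [-0.14728 +0.98747 -0.05665]
  R  [-0.01443 +0.05512 +0.99838]
t = (+0.07309, -0.04305, +0.41186) m
tr R = 2.974837; θ = arccos((tr R − 1)/2) = 0.158797 rad = 9.098°
axis k = ((R−Rᵀ)₃₂, (R−Rᵀ)₁₃, (R−Rᵀ)₂₁) / (2 sinθ) = (+0.353425, +0.064993, -0.933202)
rvec = θ·k = (+0.056123, +0.010321, -0.148190)

rvec=(0.0561, 0.0103, -0.1482) tvec=(0.0731, -0.0430, 0.4119)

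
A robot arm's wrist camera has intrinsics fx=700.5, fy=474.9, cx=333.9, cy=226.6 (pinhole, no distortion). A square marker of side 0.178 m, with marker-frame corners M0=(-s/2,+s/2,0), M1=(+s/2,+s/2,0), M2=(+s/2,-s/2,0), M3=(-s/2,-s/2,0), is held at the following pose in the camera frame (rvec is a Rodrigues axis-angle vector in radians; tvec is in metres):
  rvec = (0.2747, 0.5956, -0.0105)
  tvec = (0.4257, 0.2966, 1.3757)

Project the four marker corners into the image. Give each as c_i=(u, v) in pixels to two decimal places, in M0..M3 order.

Intrinsics K: fx=700.5, fy=474.9, cx=333.9, cy=226.6
Marker side s = 0.178 m; corners in marker frame (Z=0):
  M0 = (-0.0890, +0.0890, 0)
  M1 = (+0.0890, +0.0890, 0)
  M2 = (+0.0890, -0.0890, 0)
  M3 = (-0.0890, -0.0890, 0)
rvec = (0.2747, 0.5956, -0.0105), |rvec| = θ = 0.65598 rad = 37.585°
Rodrigues: sinθ=0.60994, 1−cosθ=0.20755; R = I + sinθ·[k]× + (1−cosθ)·[k]×²:
    [+0.82885 +0.08868 +0.55240]
    [+0.06915 +0.96355 -0.25843]
    [-0.55519 +0.25240 +0.79250]
t = (0.4257, 0.2966, 1.3757) m
M0: Pc = R·M0+t = (+0.35982, +0.37620, +1.44758); u = 700.5·(+0.35982)/1.44758 + 333.9 = 508.0238, v = 474.9·(+0.37620)/1.44758 + 226.6 = 350.0189
M1: Pc = R·M1+t = (+0.50736, +0.38851, +1.34875); u = 700.5·(+0.50736)/1.34875 + 333.9 = 597.4068, v = 474.9·(+0.38851)/1.34875 + 226.6 = 363.3958
M2: Pc = R·M2+t = (+0.49158, +0.21700, +1.30382); u = 700.5·(+0.49158)/1.30382 + 333.9 = 598.0063, v = 474.9·(+0.21700)/1.30382 + 226.6 = 305.6387
M3: Pc = R·M3+t = (+0.34404, +0.20469, +1.40265); u = 700.5·(+0.34404)/1.40265 + 333.9 = 505.7181, v = 474.9·(+0.20469)/1.40265 + 226.6 = 295.9026

c0=(508.02, 350.02) c1=(597.41, 363.40) c2=(598.01, 305.64) c3=(505.72, 295.90)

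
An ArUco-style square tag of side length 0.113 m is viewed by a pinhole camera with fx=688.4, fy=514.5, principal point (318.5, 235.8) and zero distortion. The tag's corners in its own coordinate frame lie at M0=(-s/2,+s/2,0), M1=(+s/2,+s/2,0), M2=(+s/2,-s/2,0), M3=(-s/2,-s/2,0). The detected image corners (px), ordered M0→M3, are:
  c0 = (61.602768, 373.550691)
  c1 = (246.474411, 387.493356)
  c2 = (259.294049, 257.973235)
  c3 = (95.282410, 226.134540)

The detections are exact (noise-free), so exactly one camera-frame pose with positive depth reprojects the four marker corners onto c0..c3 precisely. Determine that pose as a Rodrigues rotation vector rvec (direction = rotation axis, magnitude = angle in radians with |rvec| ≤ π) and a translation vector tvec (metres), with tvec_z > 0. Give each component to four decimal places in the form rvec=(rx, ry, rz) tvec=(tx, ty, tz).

rvec=(-0.3521, -0.6134, 0.1548) tvec=(-0.0879, 0.0587, 0.4147)

Intrinsics K: fx=688.4, fy=514.5, cx=318.5, cy=235.8
Marker side s = 0.113 m; corners in marker frame (Z=0):
  M0 = (-0.0565, +0.0565, 0)
  M1 = (+0.0565, +0.0565, 0)
  M2 = (+0.0565, -0.0565, 0)
  M3 = (-0.0565, -0.0565, 0)
Detected image corners:
  c0 = (61.602768, 373.550691) px
  c1 = (246.474411, 387.493356) px
  c2 = (259.294049, 257.973235) px
  c3 = (95.282410, 226.134540) px
Planar DLT: solve 8×8 A·h = b for H (H[2,2]=1):
  H  [+1752.85774 -345.84418 +172.60387]
  H  [+608.17901 +943.72143 +308.65544]
  H  [+1.29026 -0.88628 +1.00000]
B = K⁻¹H; ‖b₁‖=2.411137, ‖b₂‖=2.411137; λ = 2/(‖b₁‖+‖b₂‖) = 0.414742, sign → tz>0 ⇒ λ=+0.414742
r₁ = λ·B[:,0] = (+0.80846,+0.24501,+0.53512); r₂ = λ·B[:,1] = (-0.03830,+0.92920,-0.36758)
r₃ = r₁×r₂ = (-0.58730,+0.27668,+0.76061); SVD([r₁ r₂ r₃]) → R = UVᵀ:
  R  [+0.80846 -0.03830 -0.58730]
  R  [+0.24501 +0.92920 +0.27668]
  R  [+0.53512 -0.36758 +0.76061]
t = (-0.08790, +0.05873, +0.41474) m
tr R = 2.498280; θ = arccos((tr R − 1)/2) = 0.724033 rad = 41.484°
axis k = ((R−Rᵀ)₃₂, (R−Rᵀ)₁₃, (R−Rᵀ)₂₁) / (2 sinθ) = (-0.486296, -0.847224, +0.213841)
rvec = θ·k = (-0.352095, -0.613418, +0.154828)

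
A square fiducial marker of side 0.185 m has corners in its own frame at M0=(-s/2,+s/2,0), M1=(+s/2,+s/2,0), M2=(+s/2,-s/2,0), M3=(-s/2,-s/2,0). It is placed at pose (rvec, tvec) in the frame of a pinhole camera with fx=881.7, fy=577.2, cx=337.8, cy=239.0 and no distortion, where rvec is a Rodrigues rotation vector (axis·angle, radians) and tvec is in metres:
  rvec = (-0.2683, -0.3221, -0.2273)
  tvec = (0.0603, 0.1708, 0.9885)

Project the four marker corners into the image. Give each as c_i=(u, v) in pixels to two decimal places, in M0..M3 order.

Intrinsics K: fx=881.7, fy=577.2, cx=337.8, cy=239.0
Marker side s = 0.185 m; corners in marker frame (Z=0):
  M0 = (-0.0925, +0.0925, 0)
  M1 = (+0.0925, +0.0925, 0)
  M2 = (+0.0925, -0.0925, 0)
  M3 = (-0.0925, -0.0925, 0)
rvec = (-0.2683, -0.3221, -0.2273), |rvec| = θ = 0.47686 rad = 27.322°
Rodrigues: sinθ=0.45899, 1−cosθ=0.11156; R = I + sinθ·[k]× + (1−cosθ)·[k]×²:
    [+0.92375 +0.26118 -0.28011]
    [-0.17639 +0.93934 +0.29416]
    [+0.33995 -0.22233 +0.91379]
t = (0.0603, 0.1708, 0.9885) m
M0: Pc = R·M0+t = (-0.00099, +0.27400, +0.93649); u = 881.7·(-0.00099)/0.93649 + 337.8 = 336.8697, v = 577.2·(+0.27400)/0.93649 + 239.0 = 407.8811
M1: Pc = R·M1+t = (+0.16991, +0.24137, +0.99938); u = 881.7·(+0.16991)/0.99938 + 337.8 = 487.6995, v = 577.2·(+0.24137)/0.99938 + 239.0 = 378.4070
M2: Pc = R·M2+t = (+0.12159, +0.06760, +1.04051); u = 881.7·(+0.12159)/1.04051 + 337.8 = 440.8304, v = 577.2·(+0.06760)/1.04051 + 239.0 = 276.4971
M3: Pc = R·M3+t = (-0.04931, +0.10023, +0.97762); u = 881.7·(-0.04931)/0.97762 + 337.8 = 293.3313, v = 577.2·(+0.10023)/0.97762 + 239.0 = 298.1753

c0=(336.87, 407.88) c1=(487.70, 378.41) c2=(440.83, 276.50) c3=(293.33, 298.18)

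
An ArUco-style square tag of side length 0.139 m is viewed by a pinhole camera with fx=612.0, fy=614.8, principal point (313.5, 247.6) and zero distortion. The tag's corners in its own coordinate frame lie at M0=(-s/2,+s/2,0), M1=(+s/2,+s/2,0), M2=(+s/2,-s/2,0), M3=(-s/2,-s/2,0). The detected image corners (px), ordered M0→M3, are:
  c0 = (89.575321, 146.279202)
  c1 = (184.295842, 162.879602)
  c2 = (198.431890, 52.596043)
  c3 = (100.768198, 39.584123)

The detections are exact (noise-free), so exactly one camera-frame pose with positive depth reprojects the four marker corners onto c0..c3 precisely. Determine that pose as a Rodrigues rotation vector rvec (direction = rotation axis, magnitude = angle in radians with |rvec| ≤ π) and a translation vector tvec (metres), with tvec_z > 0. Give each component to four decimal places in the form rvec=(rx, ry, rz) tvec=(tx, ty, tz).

rvec=(0.1302, 0.2249, 0.1769) tvec=(-0.2229, -0.1902, 0.7970)

Intrinsics K: fx=612.0, fy=614.8, cx=313.5, cy=247.6
Marker side s = 0.139 m; corners in marker frame (Z=0):
  M0 = (-0.0695, +0.0695, 0)
  M1 = (+0.0695, +0.0695, 0)
  M2 = (+0.0695, -0.0695, 0)
  M3 = (-0.0695, -0.0695, 0)
Detected image corners:
  c0 = (89.575321, 146.279202) px
  c1 = (184.295842, 162.879602) px
  c2 = (198.431890, 52.596043) px
  c3 = (100.768198, 39.584123) px
Planar DLT: solve 8×8 A·h = b for H (H[2,2]=1):
  H  [+654.17450 -64.34724 +142.30616]
  H  [+80.27006 +798.87048 +100.89847]
  H  [-0.26327 +0.18546 +1.00000]
B = K⁻¹H; ‖b₁‖=1.254737, ‖b₂‖=1.254737; λ = 2/(‖b₁‖+‖b₂‖) = 0.796980, sign → tz>0 ⇒ λ=+0.796980
r₁ = λ·B[:,0] = (+0.95939,+0.18856,-0.20982); r₂ = λ·B[:,1] = (-0.15951,+0.97607,+0.14781)
r₃ = r₁×r₂ = (+0.23267,-0.10833,+0.96650); SVD([r₁ r₂ r₃]) → R = UVᵀ:
  R  [+0.95939 -0.15951 +0.23267]
  R  [+0.18856 +0.97607 -0.10833]
  R  [-0.20982 +0.14781 +0.96650]
t = (-0.22294, -0.19017, +0.79698) m
tr R = 2.901956; θ = arccos((tr R − 1)/2) = 0.314413 rad = 18.015°
axis k = ((R−Rᵀ)₃₂, (R−Rᵀ)₁₃, (R−Rᵀ)₂₁) / (2 sinθ) = (+0.414122, +0.715414, +0.562749)
rvec = θ·k = (+0.130205, +0.224936, +0.176936)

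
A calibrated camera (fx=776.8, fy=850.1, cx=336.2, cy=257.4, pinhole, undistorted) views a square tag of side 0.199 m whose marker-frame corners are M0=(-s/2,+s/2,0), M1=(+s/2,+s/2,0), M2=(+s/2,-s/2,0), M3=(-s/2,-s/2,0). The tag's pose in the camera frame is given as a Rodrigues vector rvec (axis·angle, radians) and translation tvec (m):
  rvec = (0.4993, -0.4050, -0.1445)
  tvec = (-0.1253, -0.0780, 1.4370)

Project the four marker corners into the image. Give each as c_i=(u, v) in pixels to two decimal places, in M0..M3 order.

Intrinsics K: fx=776.8, fy=850.1, cx=336.2, cy=257.4
Marker side s = 0.199 m; corners in marker frame (Z=0):
  M0 = (-0.0995, +0.0995, 0)
  M1 = (+0.0995, +0.0995, 0)
  M2 = (+0.0995, -0.0995, 0)
  M3 = (-0.0995, -0.0995, 0)
rvec = (0.4993, -0.4050, -0.1445), |rvec| = θ = 0.65894 rad = 37.755°
Rodrigues: sinθ=0.61228, 1−cosθ=0.20936; R = I + sinθ·[k]× + (1−cosθ)·[k]×²:
    [+0.91084 +0.03677 -0.41111]
    [-0.23177 +0.86973 -0.43573]
    [+0.34153 +0.49216 +0.80071]
t = (-0.1253, -0.0780, 1.4370) m
M0: Pc = R·M0+t = (-0.21227, +0.03160, +1.45199); u = 776.8·(-0.21227)/1.45199 + 336.2 = 222.6370, v = 850.1·(+0.03160)/1.45199 + 257.4 = 275.9004
M1: Pc = R·M1+t = (-0.03101, -0.01452, +1.51995); u = 776.8·(-0.03101)/1.51995 + 336.2 = 320.3503, v = 850.1·(-0.01452)/1.51995 + 257.4 = 249.2773
M2: Pc = R·M2+t = (-0.03833, -0.18760, +1.42201); u = 776.8·(-0.03833)/1.42201 + 336.2 = 315.2620, v = 850.1·(-0.18760)/1.42201 + 257.4 = 145.2506
M3: Pc = R·M3+t = (-0.21959, -0.14148, +1.35405); u = 776.8·(-0.21959)/1.35405 + 336.2 = 210.2256, v = 850.1·(-0.14148)/1.35405 + 257.4 = 168.5778

c0=(222.64, 275.90) c1=(320.35, 249.28) c2=(315.26, 145.25) c3=(210.23, 168.58)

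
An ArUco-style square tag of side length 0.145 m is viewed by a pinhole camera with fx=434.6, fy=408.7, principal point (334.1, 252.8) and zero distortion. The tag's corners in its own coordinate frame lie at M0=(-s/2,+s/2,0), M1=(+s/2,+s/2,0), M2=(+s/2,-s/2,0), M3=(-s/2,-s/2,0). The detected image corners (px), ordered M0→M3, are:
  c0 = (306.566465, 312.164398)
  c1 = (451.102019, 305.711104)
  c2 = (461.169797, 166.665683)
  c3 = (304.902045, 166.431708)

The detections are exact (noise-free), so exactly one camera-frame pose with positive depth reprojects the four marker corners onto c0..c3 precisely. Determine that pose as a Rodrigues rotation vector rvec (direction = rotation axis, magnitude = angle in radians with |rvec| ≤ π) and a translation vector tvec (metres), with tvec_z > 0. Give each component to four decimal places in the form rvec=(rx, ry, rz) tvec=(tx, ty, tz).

rvec=(0.2259, -0.1404, -0.0118) tvec=(0.0458, -0.0123, 0.4093)

Intrinsics K: fx=434.6, fy=408.7, cx=334.1, cy=252.8
Marker side s = 0.145 m; corners in marker frame (Z=0):
  M0 = (-0.0725, +0.0725, 0)
  M1 = (+0.0725, +0.0725, 0)
  M2 = (+0.0725, -0.0725, 0)
  M3 = (-0.0725, -0.0725, 0)
Detected image corners:
  c0 = (306.566465, 312.164398) px
  c1 = (451.102019, 305.711104) px
  c2 = (461.169797, 166.665683) px
  c3 = (304.902045, 166.431708) px
Planar DLT: solve 8×8 A·h = b for H (H[2,2]=1):
  H  [+1163.58392 +178.54391 +382.68278]
  H  [+57.48475 +1111.56154 +240.53059]
  H  [+0.33585 +0.54735 +1.00000]
B = K⁻¹H; ‖b₁‖=2.443305, ‖b₂‖=2.443305; λ = 2/(‖b₁‖+‖b₂‖) = 0.409282, sign → tz>0 ⇒ λ=+0.409282
r₁ = λ·B[:,0] = (+0.99013,-0.02746,+0.13746); r₂ = λ·B[:,1] = (-0.00407,+0.97458,+0.22402)
r₃ = r₁×r₂ = (-0.14011,-0.22237,+0.96484); SVD([r₁ r₂ r₃]) → R = UVᵀ:
  R  [+0.99013 -0.00407 -0.14011]
  R  [-0.02746 +0.97458 -0.22237]
  R  [+0.13746 +0.22402 +0.96484]
t = (+0.04575, -0.01229, +0.40928) m
tr R = 2.929545; θ = arccos((tr R − 1)/2) = 0.266220 rad = 15.253°
axis k = ((R−Rᵀ)₃₂, (R−Rᵀ)₁₃, (R−Rᵀ)₂₁) / (2 sinθ) = (+0.848376, -0.527526, -0.044438)
rvec = θ·k = (+0.225854, -0.140438, -0.011830)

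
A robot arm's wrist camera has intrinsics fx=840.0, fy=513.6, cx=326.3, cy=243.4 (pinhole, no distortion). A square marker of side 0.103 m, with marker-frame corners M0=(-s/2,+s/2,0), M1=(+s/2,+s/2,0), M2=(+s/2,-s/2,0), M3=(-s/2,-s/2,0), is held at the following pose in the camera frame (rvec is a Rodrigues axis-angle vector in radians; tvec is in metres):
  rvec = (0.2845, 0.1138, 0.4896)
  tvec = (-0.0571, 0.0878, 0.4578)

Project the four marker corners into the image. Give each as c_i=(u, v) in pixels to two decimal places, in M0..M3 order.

c0=(104.77, 358.66) c1=(263.96, 413.42) c2=(347.46, 323.82) c3=(176.58, 266.14)

Intrinsics K: fx=840.0, fy=513.6, cx=326.3, cy=243.4
Marker side s = 0.103 m; corners in marker frame (Z=0):
  M0 = (-0.0515, +0.0515, 0)
  M1 = (+0.0515, +0.0515, 0)
  M2 = (+0.0515, -0.0515, 0)
  M3 = (-0.0515, -0.0515, 0)
rvec = (0.2845, 0.1138, 0.4896), |rvec| = θ = 0.57758 rad = 33.093°
Rodrigues: sinθ=0.54600, 1−cosθ=0.16221; R = I + sinθ·[k]× + (1−cosθ)·[k]×²:
    [+0.87714 -0.44709 +0.17531]
    [+0.47857 +0.84408 -0.24185]
    [-0.03985 +0.29604 +0.95435]
t = (-0.0571, 0.0878, 0.4578) m
M0: Pc = R·M0+t = (-0.12530, +0.10662, +0.47510); u = 840.0·(-0.12530)/0.47510 + 326.3 = 104.7664, v = 513.6·(+0.10662)/0.47510 + 243.4 = 358.6647
M1: Pc = R·M1+t = (-0.03495, +0.15592, +0.47099); u = 840.0·(-0.03495)/0.47099 + 326.3 = 263.9644, v = 513.6·(+0.15592)/0.47099 + 243.4 = 413.4210
M2: Pc = R·M2+t = (+0.01110, +0.06898, +0.44050); u = 840.0·(+0.01110)/0.44050 + 326.3 = 347.4626, v = 513.6·(+0.06898)/0.44050 + 243.4 = 323.8222
M3: Pc = R·M3+t = (-0.07925, +0.01968, +0.44461); u = 840.0·(-0.07925)/0.44461 + 326.3 = 176.5758, v = 513.6·(+0.01968)/0.44461 + 243.4 = 266.1377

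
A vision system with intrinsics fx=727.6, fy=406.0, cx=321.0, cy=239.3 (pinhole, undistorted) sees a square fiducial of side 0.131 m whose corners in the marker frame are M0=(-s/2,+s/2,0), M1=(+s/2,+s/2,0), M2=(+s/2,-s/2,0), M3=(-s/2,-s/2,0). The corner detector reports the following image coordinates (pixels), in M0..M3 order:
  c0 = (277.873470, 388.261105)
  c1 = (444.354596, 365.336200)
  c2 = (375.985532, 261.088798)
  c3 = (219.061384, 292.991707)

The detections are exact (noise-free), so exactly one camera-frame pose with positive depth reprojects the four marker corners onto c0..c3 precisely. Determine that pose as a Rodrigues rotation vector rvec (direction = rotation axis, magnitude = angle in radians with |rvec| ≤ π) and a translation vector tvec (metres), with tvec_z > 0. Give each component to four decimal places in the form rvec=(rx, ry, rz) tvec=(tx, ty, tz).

Intrinsics K: fx=727.6, fy=406.0, cx=321.0, cy=239.3
Marker side s = 0.131 m; corners in marker frame (Z=0):
  M0 = (-0.0655, +0.0655, 0)
  M1 = (+0.0655, +0.0655, 0)
  M2 = (+0.0655, -0.0655, 0)
  M3 = (-0.0655, -0.0655, 0)
Detected image corners:
  c0 = (277.873470, 388.261105) px
  c1 = (444.354596, 365.336200) px
  c2 = (375.985532, 261.088798) px
  c3 = (219.061384, 292.991707) px
Planar DLT: solve 8×8 A·h = b for H (H[2,2]=1):
  H  [+992.95583 +429.88424 +325.10266]
  H  [-448.90225 +706.47235 +327.04290]
  H  [-0.73189 -0.16334 +1.00000]
B = K⁻¹H; ‖b₁‖=1.959157, ‖b₂‖=1.959157; λ = 2/(‖b₁‖+‖b₂‖) = 0.510424, sign → tz>0 ⇒ λ=+0.510424
r₁ = λ·B[:,0] = (+0.86139,-0.34417,-0.37357); r₂ = λ·B[:,1] = (+0.33835,+0.93732,-0.08337)
r₃ = r₁×r₂ = (+0.37885,-0.05458,+0.92385); SVD([r₁ r₂ r₃]) → R = UVᵀ:
  R  [+0.86139 +0.33835 +0.37885]
  R  [-0.34417 +0.93732 -0.05458]
  R  [-0.37357 -0.08337 +0.92385]
t = (+0.00288, +0.11031, +0.51042) m
tr R = 2.722552; θ = arccos((tr R − 1)/2) = 0.533021 rad = 30.540°
axis k = ((R−Rᵀ)₃₂, (R−Rᵀ)₁₃, (R−Rᵀ)₂₁) / (2 sinθ) = (-0.028329, +0.740377, -0.671595)
rvec = θ·k = (-0.015100, +0.394636, -0.357974)

rvec=(-0.0151, 0.3946, -0.3580) tvec=(0.0029, 0.1103, 0.5104)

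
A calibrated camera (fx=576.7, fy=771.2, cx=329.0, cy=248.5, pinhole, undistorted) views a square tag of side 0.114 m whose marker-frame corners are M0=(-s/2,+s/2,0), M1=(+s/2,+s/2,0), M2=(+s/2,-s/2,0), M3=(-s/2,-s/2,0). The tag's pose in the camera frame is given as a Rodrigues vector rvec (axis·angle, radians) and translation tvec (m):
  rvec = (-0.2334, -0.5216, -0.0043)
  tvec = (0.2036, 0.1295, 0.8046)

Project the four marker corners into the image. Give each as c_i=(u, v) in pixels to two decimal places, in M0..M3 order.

Intrinsics K: fx=576.7, fy=771.2, cx=329.0, cy=248.5
Marker side s = 0.114 m; corners in marker frame (Z=0):
  M0 = (-0.0570, +0.0570, 0)
  M1 = (+0.0570, +0.0570, 0)
  M2 = (+0.0570, -0.0570, 0)
  M3 = (-0.0570, -0.0570, 0)
rvec = (-0.2334, -0.5216, -0.0043), |rvec| = θ = 0.57145 rad = 32.742°
Rodrigues: sinθ=0.54086, 1−cosθ=0.15888; R = I + sinθ·[k]× + (1−cosθ)·[k]×²:
    [+0.86762 +0.06330 -0.49318]
    [+0.05516 +0.97349 +0.22199]
    [+0.49416 -0.21981 +0.84112]
t = (0.2036, 0.1295, 0.8046) m
M0: Pc = R·M0+t = (+0.15775, +0.18184, +0.76390); u = 576.7·(+0.15775)/0.76390 + 329.0 = 448.0944, v = 771.2·(+0.18184)/0.76390 + 248.5 = 432.0813
M1: Pc = R·M1+t = (+0.25666, +0.18813, +0.82024); u = 576.7·(+0.25666)/0.82024 + 329.0 = 509.4565, v = 771.2·(+0.18813)/0.82024 + 248.5 = 425.3855
M2: Pc = R·M2+t = (+0.24945, +0.07716, +0.84530); u = 576.7·(+0.24945)/0.84530 + 329.0 = 499.1836, v = 771.2·(+0.07716)/0.84530 + 248.5 = 318.8923
M3: Pc = R·M3+t = (+0.15054, +0.07087, +0.78896); u = 576.7·(+0.15054)/0.78896 + 329.0 = 439.0369, v = 771.2·(+0.07087)/0.78896 + 248.5 = 317.7716

c0=(448.09, 432.08) c1=(509.46, 425.39) c2=(499.18, 318.89) c3=(439.04, 317.77)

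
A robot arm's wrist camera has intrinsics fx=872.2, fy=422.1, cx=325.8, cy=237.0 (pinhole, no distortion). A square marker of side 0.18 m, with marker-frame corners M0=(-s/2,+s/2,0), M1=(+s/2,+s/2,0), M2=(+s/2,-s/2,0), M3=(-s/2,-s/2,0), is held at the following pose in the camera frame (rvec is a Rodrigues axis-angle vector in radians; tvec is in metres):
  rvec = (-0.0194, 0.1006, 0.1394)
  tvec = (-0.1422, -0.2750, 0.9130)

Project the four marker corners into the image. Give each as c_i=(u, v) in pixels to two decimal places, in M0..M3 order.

Intrinsics K: fx=872.2, fy=422.1, cx=325.8, cy=237.0
Marker side s = 0.18 m; corners in marker frame (Z=0):
  M0 = (-0.0900, +0.0900, 0)
  M1 = (+0.0900, +0.0900, 0)
  M2 = (+0.0900, -0.0900, 0)
  M3 = (-0.0900, -0.0900, 0)
rvec = (-0.0194, 0.1006, 0.1394), |rvec| = θ = 0.17300 rad = 9.912°
Rodrigues: sinθ=0.17214, 1−cosθ=0.01493; R = I + sinθ·[k]× + (1−cosθ)·[k]×²:
    [+0.98526 -0.13968 +0.09875]
    [+0.13773 +0.99012 +0.02630]
    [-0.10145 -0.01231 +0.99476]
t = (-0.1422, -0.2750, 0.9130) m
M0: Pc = R·M0+t = (-0.24344, -0.19829, +0.92102); u = 872.2·(-0.24344)/0.92102 + 325.8 = 95.2602, v = 422.1·(-0.19829)/0.92102 + 237.0 = 146.1269
M1: Pc = R·M1+t = (-0.06610, -0.17349, +0.90276); u = 872.2·(-0.06610)/0.90276 + 325.8 = 261.9400, v = 422.1·(-0.17349)/0.90276 + 237.0 = 155.8806
M2: Pc = R·M2+t = (-0.04096, -0.35171, +0.90498); u = 872.2·(-0.04096)/0.90498 + 325.8 = 286.3279, v = 422.1·(-0.35171)/0.90498 + 237.0 = 72.9530
M3: Pc = R·M3+t = (-0.21830, -0.37651, +0.92324); u = 872.2·(-0.21830)/0.92324 + 325.8 = 119.5658, v = 422.1·(-0.37651)/0.92324 + 237.0 = 64.8629

c0=(95.26, 146.13) c1=(261.94, 155.88) c2=(286.33, 72.95) c3=(119.57, 64.86)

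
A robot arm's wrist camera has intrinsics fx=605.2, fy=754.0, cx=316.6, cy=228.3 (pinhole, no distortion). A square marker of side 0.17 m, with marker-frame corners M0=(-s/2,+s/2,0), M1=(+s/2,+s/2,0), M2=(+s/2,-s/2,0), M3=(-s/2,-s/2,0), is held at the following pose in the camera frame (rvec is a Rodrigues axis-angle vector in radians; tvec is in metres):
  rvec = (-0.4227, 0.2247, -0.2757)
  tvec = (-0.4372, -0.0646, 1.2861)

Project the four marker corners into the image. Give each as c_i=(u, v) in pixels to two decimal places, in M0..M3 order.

Intrinsics K: fx=605.2, fy=754.0, cx=316.6, cy=228.3
Marker side s = 0.17 m; corners in marker frame (Z=0):
  M0 = (-0.0850, +0.0850, 0)
  M1 = (+0.0850, +0.0850, 0)
  M2 = (+0.0850, -0.0850, 0)
  M3 = (-0.0850, -0.0850, 0)
rvec = (-0.4227, 0.2247, -0.2757), |rvec| = θ = 0.55243 rad = 31.652°
Rodrigues: sinθ=0.52475, 1−cosθ=0.14875; R = I + sinθ·[k]× + (1−cosθ)·[k]×²:
    [+0.93834 +0.21559 +0.27025]
    [-0.30818 +0.87586 +0.37133]
    [-0.15664 -0.43172 +0.88830]
t = (-0.4372, -0.0646, 1.2861) m
M0: Pc = R·M0+t = (-0.49863, +0.03604, +1.26272); u = 605.2·(-0.49863)/1.26272 + 316.6 = 77.6132, v = 754.0·(+0.03604)/1.26272 + 228.3 = 249.8228
M1: Pc = R·M1+t = (-0.33912, -0.01635, +1.23609); u = 605.2·(-0.33912)/1.23609 + 316.6 = 150.5662, v = 754.0·(-0.01635)/1.23609 + 228.3 = 218.3283
M2: Pc = R·M2+t = (-0.37577, -0.16524, +1.30948); u = 605.2·(-0.37577)/1.30948 + 316.6 = 142.9329, v = 754.0·(-0.16524)/1.30948 + 228.3 = 133.1524
M3: Pc = R·M3+t = (-0.53528, -0.11285, +1.33611); u = 605.2·(-0.53528)/1.33611 + 316.6 = 74.1394, v = 754.0·(-0.11285)/1.33611 + 228.3 = 164.6145

c0=(77.61, 249.82) c1=(150.57, 218.33) c2=(142.93, 133.15) c3=(74.14, 164.61)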